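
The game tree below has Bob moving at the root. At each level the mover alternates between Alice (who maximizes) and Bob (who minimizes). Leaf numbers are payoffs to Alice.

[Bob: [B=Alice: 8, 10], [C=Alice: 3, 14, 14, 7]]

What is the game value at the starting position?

10

B (Alice): max(8, 10) = 10
C (Alice): max(3, 14, 14, 7) = 14
Root (Bob): min(10, 14) = 10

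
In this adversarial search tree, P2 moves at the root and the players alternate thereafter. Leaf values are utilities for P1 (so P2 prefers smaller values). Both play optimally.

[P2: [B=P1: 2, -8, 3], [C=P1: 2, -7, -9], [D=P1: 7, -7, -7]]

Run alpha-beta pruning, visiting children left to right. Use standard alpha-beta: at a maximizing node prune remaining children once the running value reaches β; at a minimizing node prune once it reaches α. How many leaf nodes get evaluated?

B [α=-∞,β=+∞]: v=3
C [α=-∞,β=3]: v=2
D [α=-∞,β=2]: v=7 after child 1 ≥ β → β-cutoff, skip 2
Root [α=-∞,β=+∞]: v=2
Leaves evaluated: 7 of 9.

7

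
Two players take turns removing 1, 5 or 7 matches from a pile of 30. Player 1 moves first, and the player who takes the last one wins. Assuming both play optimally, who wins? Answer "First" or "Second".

Second

i:   0  1  2  3  4  5  6  7  8  9 10 11 12 13 14 15 16 17 18 19 20 21 22 23 24 25 26 27 28 29 30
     L  W  L  W  L  W  L  W  L  W  L  W  L  W  L  W  L  W  L  W  L  W  L  W  L  W  L  W  L  W  L
Position 30 is L, so the second player wins.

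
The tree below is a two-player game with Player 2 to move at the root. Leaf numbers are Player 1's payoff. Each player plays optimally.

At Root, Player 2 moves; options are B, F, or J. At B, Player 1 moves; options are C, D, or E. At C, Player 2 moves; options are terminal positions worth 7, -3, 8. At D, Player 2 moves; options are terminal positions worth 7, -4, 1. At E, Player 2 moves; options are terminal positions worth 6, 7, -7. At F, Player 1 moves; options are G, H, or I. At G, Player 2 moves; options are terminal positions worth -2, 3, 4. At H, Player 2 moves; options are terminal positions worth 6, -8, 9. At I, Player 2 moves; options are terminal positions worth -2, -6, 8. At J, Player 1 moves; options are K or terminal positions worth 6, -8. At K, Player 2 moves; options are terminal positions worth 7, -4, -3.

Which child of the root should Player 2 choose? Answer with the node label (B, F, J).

C (Player 2): min(7, -3, 8) = -3
D (Player 2): min(7, -4, 1) = -4
E (Player 2): min(6, 7, -7) = -7
B (Player 1): max(-3, -4, -7) = -3
G (Player 2): min(-2, 3, 4) = -2
H (Player 2): min(6, -8, 9) = -8
I (Player 2): min(-2, -6, 8) = -6
F (Player 1): max(-2, -8, -6) = -2
K (Player 2): min(7, -4, -3) = -4
J (Player 1): max(-4, 6, -8) = 6
Root (Player 2): min(-3, -2, 6) = -3
Player 2 picks the child with the lowest value: B (value -3).

B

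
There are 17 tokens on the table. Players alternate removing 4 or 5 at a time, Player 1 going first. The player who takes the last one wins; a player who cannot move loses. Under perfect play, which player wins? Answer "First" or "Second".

W/L table (W = player to move can force a win):
i:   0  1  2  3  4  5  6  7  8  9 10 11 12 13 14 15 16 17
     L  L  L  L  W  W  W  W  W  L  L  L  L  W  W  W  W  W
Position 17 is W, so the first player wins.

First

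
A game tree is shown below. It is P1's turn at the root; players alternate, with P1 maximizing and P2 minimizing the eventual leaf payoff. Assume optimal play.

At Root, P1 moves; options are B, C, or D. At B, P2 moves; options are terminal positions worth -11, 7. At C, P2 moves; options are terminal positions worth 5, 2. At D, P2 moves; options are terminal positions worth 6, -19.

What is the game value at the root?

B (P2): min(-11, 7) = -11
C (P2): min(5, 2) = 2
D (P2): min(6, -19) = -19
Root (P1): max(-11, 2, -19) = 2

2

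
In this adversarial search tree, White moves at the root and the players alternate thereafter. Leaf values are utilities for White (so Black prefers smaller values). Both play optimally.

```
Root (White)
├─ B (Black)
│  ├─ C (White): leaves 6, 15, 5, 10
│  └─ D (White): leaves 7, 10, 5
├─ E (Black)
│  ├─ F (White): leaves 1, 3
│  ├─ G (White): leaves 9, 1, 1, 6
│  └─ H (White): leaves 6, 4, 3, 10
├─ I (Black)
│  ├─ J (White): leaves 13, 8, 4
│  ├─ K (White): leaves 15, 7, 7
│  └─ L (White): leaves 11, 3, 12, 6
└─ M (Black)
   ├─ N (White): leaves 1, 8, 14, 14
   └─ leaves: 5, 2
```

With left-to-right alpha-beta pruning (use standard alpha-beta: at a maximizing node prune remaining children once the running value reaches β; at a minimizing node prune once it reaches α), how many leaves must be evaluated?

22

C [α=-∞,β=+∞]: v=15
D [α=-∞,β=15]: v=10
B [α=-∞,β=+∞]: v=10
F [α=10,β=+∞]: v=3
E [α=10,β=+∞]: v=3 after child 1 ≤ α → α-cutoff, skip 2
J [α=10,β=+∞]: v=13
K [α=10,β=13]: v=15 after child 1 ≥ β → β-cutoff, skip 2
L [α=10,β=13]: v=12
I [α=10,β=+∞]: v=12
N [α=12,β=+∞]: v=14
M [α=12,β=+∞]: v=5 after child 2 ≤ α → α-cutoff, skip 1
Root [α=-∞,β=+∞]: v=12
Leaves evaluated: 22 of 33.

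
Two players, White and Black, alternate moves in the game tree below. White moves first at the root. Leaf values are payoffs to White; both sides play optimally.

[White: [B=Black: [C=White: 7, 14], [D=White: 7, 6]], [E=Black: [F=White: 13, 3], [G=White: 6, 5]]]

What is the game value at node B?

7

C: max(7, 14) = 14
D: max(7, 6) = 7
B: min(14, 7) = 7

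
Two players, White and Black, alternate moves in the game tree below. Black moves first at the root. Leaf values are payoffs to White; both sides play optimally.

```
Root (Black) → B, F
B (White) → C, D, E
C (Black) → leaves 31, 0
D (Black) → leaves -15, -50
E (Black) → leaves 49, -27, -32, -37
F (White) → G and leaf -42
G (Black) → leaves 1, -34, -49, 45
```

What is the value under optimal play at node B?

C: min(31, 0) = 0
D: min(-15, -50) = -50
E: min(49, -27, -32, -37) = -37
B: max(0, -50, -37) = 0

0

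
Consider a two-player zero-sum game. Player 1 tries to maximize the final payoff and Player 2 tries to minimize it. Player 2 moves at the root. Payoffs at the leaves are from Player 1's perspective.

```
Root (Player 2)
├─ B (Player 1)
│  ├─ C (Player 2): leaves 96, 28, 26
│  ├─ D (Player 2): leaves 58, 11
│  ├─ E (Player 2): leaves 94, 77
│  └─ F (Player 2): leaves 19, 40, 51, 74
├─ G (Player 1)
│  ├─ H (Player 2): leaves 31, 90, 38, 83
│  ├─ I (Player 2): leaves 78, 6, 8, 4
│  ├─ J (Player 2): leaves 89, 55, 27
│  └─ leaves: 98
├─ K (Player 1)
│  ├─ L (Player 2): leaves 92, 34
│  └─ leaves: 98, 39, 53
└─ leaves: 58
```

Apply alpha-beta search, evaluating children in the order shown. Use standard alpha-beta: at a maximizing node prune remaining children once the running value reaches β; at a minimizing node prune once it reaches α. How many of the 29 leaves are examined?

22

C [α=-∞,β=+∞]: v=26
D [α=26,β=+∞]: v=11
E [α=26,β=+∞]: v=77
F [α=77,β=+∞]: v=19 after child 1 ≤ α → α-cutoff, skip 3
B [α=-∞,β=+∞]: v=77
H [α=-∞,β=77]: v=31
I [α=31,β=77]: v=6 after child 2 ≤ α → α-cutoff, skip 2
J [α=31,β=77]: v=27
G [α=-∞,β=77]: v=98
L [α=-∞,β=77]: v=34
K [α=-∞,β=77]: v=98 after child 2 ≥ β → β-cutoff, skip 2
Root [α=-∞,β=+∞]: v=58
Leaves evaluated: 22 of 29.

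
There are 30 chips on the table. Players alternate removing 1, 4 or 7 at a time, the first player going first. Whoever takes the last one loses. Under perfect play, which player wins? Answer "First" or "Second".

Mark each pile size as W (mover wins) or L (mover loses):
i:   0  1  2  3  4  5  6  7  8  9 10 11 12 13 14 15 16 17 18 19 20 21 22 23 24 25 26 27 28 29 30
     W  L  W  L  W  W  L  W  W  L  W  L  W  W  L  W  W  L  W  L  W  W  L  W  W  L  W  L  W  W  L
Position 30 is L, so the second player wins.

Second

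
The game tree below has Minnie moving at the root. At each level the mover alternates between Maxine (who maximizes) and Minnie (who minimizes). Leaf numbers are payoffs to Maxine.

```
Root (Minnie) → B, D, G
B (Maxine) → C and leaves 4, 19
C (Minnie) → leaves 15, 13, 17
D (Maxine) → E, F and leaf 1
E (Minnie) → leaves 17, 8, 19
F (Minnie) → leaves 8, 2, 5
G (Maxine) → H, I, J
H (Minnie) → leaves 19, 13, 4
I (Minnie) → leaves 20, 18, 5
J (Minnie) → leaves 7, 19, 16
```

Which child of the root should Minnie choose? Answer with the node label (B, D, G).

G

C (Minnie): min(15, 13, 17) = 13
B (Maxine): max(13, 4, 19) = 19
E (Minnie): min(17, 8, 19) = 8
F (Minnie): min(8, 2, 5) = 2
D (Maxine): max(8, 2, 1) = 8
H (Minnie): min(19, 13, 4) = 4
I (Minnie): min(20, 18, 5) = 5
J (Minnie): min(7, 19, 16) = 7
G (Maxine): max(4, 5, 7) = 7
Root (Minnie): min(19, 8, 7) = 7
Minnie picks the child with the lowest value: G (value 7).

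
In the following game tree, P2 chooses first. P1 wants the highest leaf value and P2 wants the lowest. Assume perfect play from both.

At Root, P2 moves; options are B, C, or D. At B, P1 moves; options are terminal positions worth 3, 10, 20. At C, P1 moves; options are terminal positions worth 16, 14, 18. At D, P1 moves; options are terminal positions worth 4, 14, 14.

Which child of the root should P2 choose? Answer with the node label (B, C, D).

B (P1): max(3, 10, 20) = 20
C (P1): max(16, 14, 18) = 18
D (P1): max(4, 14, 14) = 14
Root (P2): min(20, 18, 14) = 14
P2 picks the child with the lowest value: D (value 14).

D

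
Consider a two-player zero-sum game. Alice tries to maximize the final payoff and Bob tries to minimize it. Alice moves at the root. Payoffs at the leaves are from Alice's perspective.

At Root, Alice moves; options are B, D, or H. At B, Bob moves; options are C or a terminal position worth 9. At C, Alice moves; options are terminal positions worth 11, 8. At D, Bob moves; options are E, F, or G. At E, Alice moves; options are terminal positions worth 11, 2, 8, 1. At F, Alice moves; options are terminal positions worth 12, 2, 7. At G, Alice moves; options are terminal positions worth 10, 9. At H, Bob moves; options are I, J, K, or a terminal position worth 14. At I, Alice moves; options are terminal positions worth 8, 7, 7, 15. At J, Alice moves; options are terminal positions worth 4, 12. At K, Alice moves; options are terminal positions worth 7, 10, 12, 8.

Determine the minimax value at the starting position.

C (Alice): max(11, 8) = 11
B (Bob): min(11, 9) = 9
E (Alice): max(11, 2, 8, 1) = 11
F (Alice): max(12, 2, 7) = 12
G (Alice): max(10, 9) = 10
D (Bob): min(11, 12, 10) = 10
I (Alice): max(8, 7, 7, 15) = 15
J (Alice): max(4, 12) = 12
K (Alice): max(7, 10, 12, 8) = 12
H (Bob): min(15, 12, 12, 14) = 12
Root (Alice): max(9, 10, 12) = 12

12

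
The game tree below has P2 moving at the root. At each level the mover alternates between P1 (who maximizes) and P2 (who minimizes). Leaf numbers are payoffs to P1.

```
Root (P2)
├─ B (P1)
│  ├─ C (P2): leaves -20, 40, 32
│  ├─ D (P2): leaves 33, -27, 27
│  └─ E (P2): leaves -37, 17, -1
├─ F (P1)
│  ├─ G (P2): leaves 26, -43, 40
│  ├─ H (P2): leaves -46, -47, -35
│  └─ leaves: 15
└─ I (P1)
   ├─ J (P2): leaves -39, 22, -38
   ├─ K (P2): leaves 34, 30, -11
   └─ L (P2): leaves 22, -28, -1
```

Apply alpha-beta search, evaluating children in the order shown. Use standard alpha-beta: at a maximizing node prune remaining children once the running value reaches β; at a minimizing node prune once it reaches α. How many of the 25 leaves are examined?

C [α=-∞,β=+∞]: v=-20
D [α=-20,β=+∞]: v=-27 after child 2 ≤ α → α-cutoff, skip 1
E [α=-20,β=+∞]: v=-37 after child 1 ≤ α → α-cutoff, skip 2
B [α=-∞,β=+∞]: v=-20
G [α=-∞,β=-20]: v=-43
H [α=-43,β=-20]: v=-46 after child 1 ≤ α → α-cutoff, skip 2
F [α=-∞,β=-20]: v=15
J [α=-∞,β=-20]: v=-39
K [α=-39,β=-20]: v=-11
I [α=-∞,β=-20]: v=-11 after child 2 ≥ β → β-cutoff, skip 1
Root [α=-∞,β=+∞]: v=-20
Leaves evaluated: 17 of 25.

17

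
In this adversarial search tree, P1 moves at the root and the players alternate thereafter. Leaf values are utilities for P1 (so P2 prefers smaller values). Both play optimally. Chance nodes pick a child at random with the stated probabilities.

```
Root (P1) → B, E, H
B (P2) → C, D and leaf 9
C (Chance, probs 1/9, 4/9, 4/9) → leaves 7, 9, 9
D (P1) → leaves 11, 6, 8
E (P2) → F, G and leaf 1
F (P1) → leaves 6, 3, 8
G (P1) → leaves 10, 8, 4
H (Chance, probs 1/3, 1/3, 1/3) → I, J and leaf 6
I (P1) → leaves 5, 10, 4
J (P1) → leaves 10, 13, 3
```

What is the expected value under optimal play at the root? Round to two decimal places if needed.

C (Chance): 1/9·7 + 4/9·9 + 4/9·9 = 8.78
D (P1): max(11, 6, 8) = 11
B (P2): min(8.78, 11, 9) = 8.78
F (P1): max(6, 3, 8) = 8
G (P1): max(10, 8, 4) = 10
E (P2): min(8, 10, 1) = 1
I (P1): max(5, 10, 4) = 10
J (P1): max(10, 13, 3) = 13
H (Chance): 1/3·10 + 1/3·13 + 1/3·6 = 9.67
Root (P1): max(8.78, 1, 9.67) = 9.67

9.67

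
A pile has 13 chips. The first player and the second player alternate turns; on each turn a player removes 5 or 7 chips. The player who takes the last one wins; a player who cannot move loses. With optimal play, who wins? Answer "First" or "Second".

i:   0  1  2  3  4  5  6  7  8  9 10 11 12 13
     L  L  L  L  L  W  W  W  W  W  W  W  L  L
Position 13 is L, so the second player wins.

Second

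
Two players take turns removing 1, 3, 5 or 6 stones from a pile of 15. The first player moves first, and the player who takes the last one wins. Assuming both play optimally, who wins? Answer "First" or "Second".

Second

Positions where the player to move wins (W) vs loses (L):
i:   0  1  2  3  4  5  6  7  8  9 10 11 12 13 14 15
     L  W  L  W  L  W  W  W  W  W  W  L  W  L  W  L
Position 15 is L, so the second player wins.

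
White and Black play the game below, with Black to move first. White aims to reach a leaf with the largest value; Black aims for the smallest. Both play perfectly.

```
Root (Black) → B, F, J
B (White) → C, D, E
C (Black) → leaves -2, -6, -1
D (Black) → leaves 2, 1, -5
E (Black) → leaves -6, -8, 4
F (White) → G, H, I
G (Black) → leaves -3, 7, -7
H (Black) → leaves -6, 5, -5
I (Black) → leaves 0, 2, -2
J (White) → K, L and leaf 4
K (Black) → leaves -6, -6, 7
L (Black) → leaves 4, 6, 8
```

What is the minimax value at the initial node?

C (Black): min(-2, -6, -1) = -6
D (Black): min(2, 1, -5) = -5
E (Black): min(-6, -8, 4) = -8
B (White): max(-6, -5, -8) = -5
G (Black): min(-3, 7, -7) = -7
H (Black): min(-6, 5, -5) = -6
I (Black): min(0, 2, -2) = -2
F (White): max(-7, -6, -2) = -2
K (Black): min(-6, -6, 7) = -6
L (Black): min(4, 6, 8) = 4
J (White): max(-6, 4, 4) = 4
Root (Black): min(-5, -2, 4) = -5

-5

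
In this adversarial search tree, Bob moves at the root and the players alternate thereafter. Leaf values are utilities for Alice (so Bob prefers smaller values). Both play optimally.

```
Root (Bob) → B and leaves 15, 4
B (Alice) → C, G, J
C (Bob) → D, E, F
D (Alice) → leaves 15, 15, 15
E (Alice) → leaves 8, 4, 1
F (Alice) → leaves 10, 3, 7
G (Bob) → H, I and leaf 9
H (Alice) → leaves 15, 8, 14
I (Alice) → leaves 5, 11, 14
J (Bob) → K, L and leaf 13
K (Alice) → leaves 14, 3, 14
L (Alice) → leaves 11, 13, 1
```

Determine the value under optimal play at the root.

D (Alice): max(15, 15, 15) = 15
E (Alice): max(8, 4, 1) = 8
F (Alice): max(10, 3, 7) = 10
C (Bob): min(15, 8, 10) = 8
H (Alice): max(15, 8, 14) = 15
I (Alice): max(5, 11, 14) = 14
G (Bob): min(15, 14, 9) = 9
K (Alice): max(14, 3, 14) = 14
L (Alice): max(11, 13, 1) = 13
J (Bob): min(14, 13, 13) = 13
B (Alice): max(8, 9, 13) = 13
Root (Bob): min(13, 15, 4) = 4

4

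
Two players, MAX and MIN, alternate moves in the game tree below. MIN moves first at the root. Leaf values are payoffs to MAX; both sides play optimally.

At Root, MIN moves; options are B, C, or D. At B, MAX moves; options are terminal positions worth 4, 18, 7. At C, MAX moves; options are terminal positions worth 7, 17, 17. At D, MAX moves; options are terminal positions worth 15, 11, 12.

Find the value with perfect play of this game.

15

B (MAX): max(4, 18, 7) = 18
C (MAX): max(7, 17, 17) = 17
D (MAX): max(15, 11, 12) = 15
Root (MIN): min(18, 17, 15) = 15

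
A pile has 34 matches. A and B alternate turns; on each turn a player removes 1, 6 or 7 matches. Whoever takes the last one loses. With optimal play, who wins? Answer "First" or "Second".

First

W/L table (W = player to move can force a win):
i:   0  1  2  3  4  5  6  7  8  9 10 11 12 13 14 15 16 17 18 19 20 21 22 23 24 25 26 27 28 29 30 31 32 33 34
     W  L  W  L  W  L  W  W  W  W  W  W  W  L  W  L  W  L  W  W  W  W  W  W  W  L  W  L  W  L  W  W  W  W  W
Position 34 is W, so the first player wins.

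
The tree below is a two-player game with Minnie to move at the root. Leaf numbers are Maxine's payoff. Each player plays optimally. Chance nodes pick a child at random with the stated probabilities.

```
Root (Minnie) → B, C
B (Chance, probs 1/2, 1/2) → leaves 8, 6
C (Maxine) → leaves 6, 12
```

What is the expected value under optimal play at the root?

7

B (Chance): 1/2·8 + 1/2·6 = 7
C (Maxine): max(6, 12) = 12
Root (Minnie): min(7, 12) = 7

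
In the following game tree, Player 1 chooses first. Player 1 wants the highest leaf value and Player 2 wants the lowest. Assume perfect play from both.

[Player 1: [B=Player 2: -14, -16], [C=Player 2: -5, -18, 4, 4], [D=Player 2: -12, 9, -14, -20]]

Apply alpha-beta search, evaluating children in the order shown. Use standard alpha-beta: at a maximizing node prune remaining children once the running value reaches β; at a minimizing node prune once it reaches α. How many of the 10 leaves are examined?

8

B [α=-∞,β=+∞]: v=-16
C [α=-16,β=+∞]: v=-18 after child 2 ≤ α → α-cutoff, skip 2
D [α=-16,β=+∞]: v=-20
Root [α=-∞,β=+∞]: v=-16
Leaves evaluated: 8 of 10.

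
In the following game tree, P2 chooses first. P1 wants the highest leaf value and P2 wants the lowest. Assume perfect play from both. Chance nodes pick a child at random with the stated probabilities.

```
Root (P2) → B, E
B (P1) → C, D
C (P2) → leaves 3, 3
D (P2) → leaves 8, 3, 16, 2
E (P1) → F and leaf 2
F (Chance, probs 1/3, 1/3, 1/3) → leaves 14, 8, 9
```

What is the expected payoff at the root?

C (P2): min(3, 3) = 3
D (P2): min(8, 3, 16, 2) = 2
B (P1): max(3, 2) = 3
F (Chance): 1/3·14 + 1/3·8 + 1/3·9 = 10.33
E (P1): max(10.33, 2) = 10.33
Root (P2): min(3, 10.33) = 3

3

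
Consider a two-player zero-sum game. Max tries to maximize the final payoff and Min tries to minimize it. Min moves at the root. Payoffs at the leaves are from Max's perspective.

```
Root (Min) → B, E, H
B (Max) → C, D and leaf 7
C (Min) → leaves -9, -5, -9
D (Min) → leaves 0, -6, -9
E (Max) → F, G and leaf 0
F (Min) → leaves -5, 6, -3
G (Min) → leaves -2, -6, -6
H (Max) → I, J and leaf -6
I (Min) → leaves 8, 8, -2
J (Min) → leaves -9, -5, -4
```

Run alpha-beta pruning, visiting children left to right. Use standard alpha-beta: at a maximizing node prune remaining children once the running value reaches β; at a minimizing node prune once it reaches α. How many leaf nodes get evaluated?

18

C [α=-∞,β=+∞]: v=-9
D [α=-9,β=+∞]: v=-9
B [α=-∞,β=+∞]: v=7
F [α=-∞,β=7]: v=-5
G [α=-5,β=7]: v=-6 after child 2 ≤ α → α-cutoff, skip 1
E [α=-∞,β=7]: v=0
I [α=-∞,β=0]: v=-2
J [α=-2,β=0]: v=-9 after child 1 ≤ α → α-cutoff, skip 2
H [α=-∞,β=0]: v=-2
Root [α=-∞,β=+∞]: v=-2
Leaves evaluated: 18 of 21.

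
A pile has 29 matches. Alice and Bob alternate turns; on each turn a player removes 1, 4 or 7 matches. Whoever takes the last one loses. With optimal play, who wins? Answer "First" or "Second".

First

i:   0  1  2  3  4  5  6  7  8  9 10 11 12 13 14 15 16 17 18 19 20 21 22 23 24 25 26 27 28 29
     W  L  W  L  W  W  L  W  W  L  W  L  W  W  L  W  W  L  W  L  W  W  L  W  W  L  W  L  W  W
Position 29 is W, so the first player wins.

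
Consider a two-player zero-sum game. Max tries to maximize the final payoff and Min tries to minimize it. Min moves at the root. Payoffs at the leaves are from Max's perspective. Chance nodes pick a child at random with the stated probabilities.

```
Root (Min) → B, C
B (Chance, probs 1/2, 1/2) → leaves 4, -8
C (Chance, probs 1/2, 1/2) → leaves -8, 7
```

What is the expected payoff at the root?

-2

B (Chance): 1/2·4 + 1/2·-8 = -2
C (Chance): 1/2·-8 + 1/2·7 = -0.5
Root (Min): min(-2, -0.5) = -2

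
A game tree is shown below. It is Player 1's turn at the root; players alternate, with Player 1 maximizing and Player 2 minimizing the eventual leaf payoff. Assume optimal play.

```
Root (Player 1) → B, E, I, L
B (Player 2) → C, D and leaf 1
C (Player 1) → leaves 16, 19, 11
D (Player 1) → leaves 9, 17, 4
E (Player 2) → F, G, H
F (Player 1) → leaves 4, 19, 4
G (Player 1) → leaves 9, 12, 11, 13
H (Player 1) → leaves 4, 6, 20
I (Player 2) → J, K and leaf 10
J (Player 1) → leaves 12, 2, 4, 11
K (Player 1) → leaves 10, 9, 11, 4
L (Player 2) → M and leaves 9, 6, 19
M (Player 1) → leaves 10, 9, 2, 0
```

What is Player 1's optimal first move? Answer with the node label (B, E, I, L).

E

C (Player 1): max(16, 19, 11) = 19
D (Player 1): max(9, 17, 4) = 17
B (Player 2): min(19, 17, 1) = 1
F (Player 1): max(4, 19, 4) = 19
G (Player 1): max(9, 12, 11, 13) = 13
H (Player 1): max(4, 6, 20) = 20
E (Player 2): min(19, 13, 20) = 13
J (Player 1): max(12, 2, 4, 11) = 12
K (Player 1): max(10, 9, 11, 4) = 11
I (Player 2): min(12, 11, 10) = 10
M (Player 1): max(10, 9, 2, 0) = 10
L (Player 2): min(10, 9, 6, 19) = 6
Root (Player 1): max(1, 13, 10, 6) = 13
Player 1 picks the child with the highest value: E (value 13).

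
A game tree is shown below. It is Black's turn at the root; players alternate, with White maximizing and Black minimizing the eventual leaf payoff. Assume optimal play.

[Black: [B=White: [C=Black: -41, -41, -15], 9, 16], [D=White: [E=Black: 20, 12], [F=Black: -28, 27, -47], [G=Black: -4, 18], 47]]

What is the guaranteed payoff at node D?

E: min(20, 12) = 12
F: min(-28, 27, -47) = -47
G: min(-4, 18) = -4
D: max(12, -47, -4, 47) = 47

47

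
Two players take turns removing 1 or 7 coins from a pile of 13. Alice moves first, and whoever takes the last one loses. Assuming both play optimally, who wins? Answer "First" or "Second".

Second

Compute winning (W) and losing (L) positions by backward induction:
i:   0  1  2  3  4  5  6  7  8  9 10 11 12 13
     W  L  W  L  W  L  W  L  W  L  W  L  W  L
Position 13 is L, so the second player wins.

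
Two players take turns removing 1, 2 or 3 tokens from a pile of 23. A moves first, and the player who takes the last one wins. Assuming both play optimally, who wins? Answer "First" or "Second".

First

Compute winning (W) and losing (L) positions by backward induction:
i:   0  1  2  3  4  5  6  7  8  9 10 11 12 13 14 15 16 17 18 19 20 21 22 23
     L  W  W  W  L  W  W  W  L  W  W  W  L  W  W  W  L  W  W  W  L  W  W  W
Position 23 is W, so the first player wins.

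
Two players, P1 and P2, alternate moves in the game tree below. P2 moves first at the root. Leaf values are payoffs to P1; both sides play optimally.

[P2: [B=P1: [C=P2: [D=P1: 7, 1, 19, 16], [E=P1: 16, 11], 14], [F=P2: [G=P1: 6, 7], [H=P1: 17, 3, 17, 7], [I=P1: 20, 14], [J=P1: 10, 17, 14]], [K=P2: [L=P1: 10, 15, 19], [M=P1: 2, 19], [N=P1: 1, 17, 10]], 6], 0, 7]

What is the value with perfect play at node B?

D: max(7, 1, 19, 16) = 19
E: max(16, 11) = 16
C: min(19, 16, 14) = 14
G: max(6, 7) = 7
H: max(17, 3, 17, 7) = 17
I: max(20, 14) = 20
J: max(10, 17, 14) = 17
F: min(7, 17, 20, 17) = 7
L: max(10, 15, 19) = 19
M: max(2, 19) = 19
N: max(1, 17, 10) = 17
K: min(19, 19, 17) = 17
B: max(14, 7, 17, 6) = 17

17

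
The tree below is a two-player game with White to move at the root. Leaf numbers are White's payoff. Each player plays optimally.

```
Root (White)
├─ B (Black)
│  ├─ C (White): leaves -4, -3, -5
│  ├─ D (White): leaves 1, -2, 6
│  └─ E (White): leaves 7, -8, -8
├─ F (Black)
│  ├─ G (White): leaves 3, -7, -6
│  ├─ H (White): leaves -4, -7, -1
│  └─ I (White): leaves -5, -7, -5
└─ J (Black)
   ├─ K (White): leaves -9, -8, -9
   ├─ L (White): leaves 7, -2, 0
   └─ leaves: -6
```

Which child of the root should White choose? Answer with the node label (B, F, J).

B

C (White): max(-4, -3, -5) = -3
D (White): max(1, -2, 6) = 6
E (White): max(7, -8, -8) = 7
B (Black): min(-3, 6, 7) = -3
G (White): max(3, -7, -6) = 3
H (White): max(-4, -7, -1) = -1
I (White): max(-5, -7, -5) = -5
F (Black): min(3, -1, -5) = -5
K (White): max(-9, -8, -9) = -8
L (White): max(7, -2, 0) = 7
J (Black): min(-8, 7, -6) = -8
Root (White): max(-3, -5, -8) = -3
White picks the child with the highest value: B (value -3).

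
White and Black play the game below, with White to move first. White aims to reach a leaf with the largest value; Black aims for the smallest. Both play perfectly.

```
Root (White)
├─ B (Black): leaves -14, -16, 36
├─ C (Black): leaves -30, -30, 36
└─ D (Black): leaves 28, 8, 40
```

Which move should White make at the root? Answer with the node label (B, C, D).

D

B (Black): min(-14, -16, 36) = -16
C (Black): min(-30, -30, 36) = -30
D (Black): min(28, 8, 40) = 8
Root (White): max(-16, -30, 8) = 8
White picks the child with the highest value: D (value 8).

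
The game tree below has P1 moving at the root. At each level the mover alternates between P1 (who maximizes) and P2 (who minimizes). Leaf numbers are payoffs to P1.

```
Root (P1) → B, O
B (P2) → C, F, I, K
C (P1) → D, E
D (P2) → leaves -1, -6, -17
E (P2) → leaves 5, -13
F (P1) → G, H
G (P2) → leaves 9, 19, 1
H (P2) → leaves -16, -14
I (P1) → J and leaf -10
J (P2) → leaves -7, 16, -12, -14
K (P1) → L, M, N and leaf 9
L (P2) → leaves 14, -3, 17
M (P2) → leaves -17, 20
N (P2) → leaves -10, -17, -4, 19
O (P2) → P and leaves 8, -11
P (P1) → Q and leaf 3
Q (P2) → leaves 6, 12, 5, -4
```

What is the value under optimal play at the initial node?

-11

D (P2): min(-1, -6, -17) = -17
E (P2): min(5, -13) = -13
C (P1): max(-17, -13) = -13
G (P2): min(9, 19, 1) = 1
H (P2): min(-16, -14) = -16
F (P1): max(1, -16) = 1
J (P2): min(-7, 16, -12, -14) = -14
I (P1): max(-14, -10) = -10
L (P2): min(14, -3, 17) = -3
M (P2): min(-17, 20) = -17
N (P2): min(-10, -17, -4, 19) = -17
K (P1): max(-3, -17, -17, 9) = 9
B (P2): min(-13, 1, -10, 9) = -13
Q (P2): min(6, 12, 5, -4) = -4
P (P1): max(-4, 3) = 3
O (P2): min(3, 8, -11) = -11
Root (P1): max(-13, -11) = -11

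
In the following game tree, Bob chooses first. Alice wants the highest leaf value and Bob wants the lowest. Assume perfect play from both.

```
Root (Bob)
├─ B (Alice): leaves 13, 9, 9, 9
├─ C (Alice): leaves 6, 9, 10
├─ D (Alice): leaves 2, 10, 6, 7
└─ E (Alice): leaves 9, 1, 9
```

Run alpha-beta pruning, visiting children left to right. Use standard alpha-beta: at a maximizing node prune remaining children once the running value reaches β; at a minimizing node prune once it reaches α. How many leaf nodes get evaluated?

B [α=-∞,β=+∞]: v=13
C [α=-∞,β=13]: v=10
D [α=-∞,β=10]: v=10 after child 2 ≥ β → β-cutoff, skip 2
E [α=-∞,β=10]: v=9
Root [α=-∞,β=+∞]: v=9
Leaves evaluated: 12 of 14.

12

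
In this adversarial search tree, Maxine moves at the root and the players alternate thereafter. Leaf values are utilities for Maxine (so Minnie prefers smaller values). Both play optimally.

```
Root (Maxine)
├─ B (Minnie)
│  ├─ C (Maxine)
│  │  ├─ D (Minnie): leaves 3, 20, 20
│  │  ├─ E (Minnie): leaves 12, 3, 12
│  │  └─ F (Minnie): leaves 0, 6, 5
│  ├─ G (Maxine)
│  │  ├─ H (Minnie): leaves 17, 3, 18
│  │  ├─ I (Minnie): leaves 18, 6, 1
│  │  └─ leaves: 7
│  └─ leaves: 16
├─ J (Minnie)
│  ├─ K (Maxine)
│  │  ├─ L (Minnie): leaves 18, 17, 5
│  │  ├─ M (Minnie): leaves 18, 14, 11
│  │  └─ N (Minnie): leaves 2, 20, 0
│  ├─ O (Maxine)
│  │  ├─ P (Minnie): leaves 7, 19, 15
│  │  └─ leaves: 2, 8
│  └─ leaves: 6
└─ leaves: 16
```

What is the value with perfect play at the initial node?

D (Minnie): min(3, 20, 20) = 3
E (Minnie): min(12, 3, 12) = 3
F (Minnie): min(0, 6, 5) = 0
C (Maxine): max(3, 3, 0) = 3
H (Minnie): min(17, 3, 18) = 3
I (Minnie): min(18, 6, 1) = 1
G (Maxine): max(3, 1, 7) = 7
B (Minnie): min(3, 7, 16) = 3
L (Minnie): min(18, 17, 5) = 5
M (Minnie): min(18, 14, 11) = 11
N (Minnie): min(2, 20, 0) = 0
K (Maxine): max(5, 11, 0) = 11
P (Minnie): min(7, 19, 15) = 7
O (Maxine): max(7, 2, 8) = 8
J (Minnie): min(11, 8, 6) = 6
Root (Maxine): max(3, 6, 16) = 16

16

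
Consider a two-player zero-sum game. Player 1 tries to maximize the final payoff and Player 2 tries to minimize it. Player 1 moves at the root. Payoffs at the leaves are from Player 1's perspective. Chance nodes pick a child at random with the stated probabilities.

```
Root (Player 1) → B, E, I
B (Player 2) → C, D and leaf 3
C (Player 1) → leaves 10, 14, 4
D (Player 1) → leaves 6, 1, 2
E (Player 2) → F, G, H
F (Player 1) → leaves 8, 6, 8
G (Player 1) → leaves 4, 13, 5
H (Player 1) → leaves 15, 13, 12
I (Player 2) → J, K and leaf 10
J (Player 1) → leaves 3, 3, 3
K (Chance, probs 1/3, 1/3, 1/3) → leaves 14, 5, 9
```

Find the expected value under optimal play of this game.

8

C (Player 1): max(10, 14, 4) = 14
D (Player 1): max(6, 1, 2) = 6
B (Player 2): min(14, 6, 3) = 3
F (Player 1): max(8, 6, 8) = 8
G (Player 1): max(4, 13, 5) = 13
H (Player 1): max(15, 13, 12) = 15
E (Player 2): min(8, 13, 15) = 8
J (Player 1): max(3, 3, 3) = 3
K (Chance): 1/3·14 + 1/3·5 + 1/3·9 = 9.33
I (Player 2): min(3, 9.33, 10) = 3
Root (Player 1): max(3, 8, 3) = 8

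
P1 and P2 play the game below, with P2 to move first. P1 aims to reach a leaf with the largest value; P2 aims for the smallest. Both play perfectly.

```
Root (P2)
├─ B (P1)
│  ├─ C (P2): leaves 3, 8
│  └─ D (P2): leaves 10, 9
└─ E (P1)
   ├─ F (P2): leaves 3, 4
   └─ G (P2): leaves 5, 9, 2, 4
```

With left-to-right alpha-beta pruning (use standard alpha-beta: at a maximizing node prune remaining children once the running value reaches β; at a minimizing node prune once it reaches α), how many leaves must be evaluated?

C [α=-∞,β=+∞]: v=3
D [α=3,β=+∞]: v=9
B [α=-∞,β=+∞]: v=9
F [α=-∞,β=9]: v=3
G [α=3,β=9]: v=2 after child 3 ≤ α → α-cutoff, skip 1
E [α=-∞,β=9]: v=3
Root [α=-∞,β=+∞]: v=3
Leaves evaluated: 9 of 10.

9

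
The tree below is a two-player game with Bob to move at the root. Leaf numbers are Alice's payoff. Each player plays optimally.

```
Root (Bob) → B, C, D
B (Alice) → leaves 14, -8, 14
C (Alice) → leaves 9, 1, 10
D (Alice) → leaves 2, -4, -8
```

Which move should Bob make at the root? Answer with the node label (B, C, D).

B (Alice): max(14, -8, 14) = 14
C (Alice): max(9, 1, 10) = 10
D (Alice): max(2, -4, -8) = 2
Root (Bob): min(14, 10, 2) = 2
Bob picks the child with the lowest value: D (value 2).

D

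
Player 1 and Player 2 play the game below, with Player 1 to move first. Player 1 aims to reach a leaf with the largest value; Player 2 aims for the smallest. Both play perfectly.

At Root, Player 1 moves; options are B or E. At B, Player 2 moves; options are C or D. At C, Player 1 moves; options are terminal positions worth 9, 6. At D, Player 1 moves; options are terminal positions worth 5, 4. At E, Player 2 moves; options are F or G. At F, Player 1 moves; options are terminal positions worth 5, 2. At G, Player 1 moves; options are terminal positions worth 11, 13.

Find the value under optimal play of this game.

C (Player 1): max(9, 6) = 9
D (Player 1): max(5, 4) = 5
B (Player 2): min(9, 5) = 5
F (Player 1): max(5, 2) = 5
G (Player 1): max(11, 13) = 13
E (Player 2): min(5, 13) = 5
Root (Player 1): max(5, 5) = 5

5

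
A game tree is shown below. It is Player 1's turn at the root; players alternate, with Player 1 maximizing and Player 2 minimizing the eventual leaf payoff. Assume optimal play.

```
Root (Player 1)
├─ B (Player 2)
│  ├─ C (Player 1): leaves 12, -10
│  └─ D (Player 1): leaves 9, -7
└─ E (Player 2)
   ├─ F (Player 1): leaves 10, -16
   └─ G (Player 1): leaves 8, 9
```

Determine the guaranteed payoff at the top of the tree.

C (Player 1): max(12, -10) = 12
D (Player 1): max(9, -7) = 9
B (Player 2): min(12, 9) = 9
F (Player 1): max(10, -16) = 10
G (Player 1): max(8, 9) = 9
E (Player 2): min(10, 9) = 9
Root (Player 1): max(9, 9) = 9

9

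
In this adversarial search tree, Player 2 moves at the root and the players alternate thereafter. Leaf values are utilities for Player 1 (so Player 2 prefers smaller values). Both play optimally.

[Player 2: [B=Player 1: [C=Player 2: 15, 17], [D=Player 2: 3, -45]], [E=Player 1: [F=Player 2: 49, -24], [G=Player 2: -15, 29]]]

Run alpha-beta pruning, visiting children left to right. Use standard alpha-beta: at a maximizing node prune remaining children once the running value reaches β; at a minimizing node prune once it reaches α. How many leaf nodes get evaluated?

C [α=-∞,β=+∞]: v=15
D [α=15,β=+∞]: v=3 after child 1 ≤ α → α-cutoff, skip 1
B [α=-∞,β=+∞]: v=15
F [α=-∞,β=15]: v=-24
G [α=-24,β=15]: v=-15
E [α=-∞,β=15]: v=-15
Root [α=-∞,β=+∞]: v=-15
Leaves evaluated: 7 of 8.

7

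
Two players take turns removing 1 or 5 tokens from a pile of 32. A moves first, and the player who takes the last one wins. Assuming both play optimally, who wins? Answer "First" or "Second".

i:   0  1  2  3  4  5  6  7  8  9 10 11 12 13 14 15 16 17 18 19 20 21 22 23 24 25 26 27 28 29 30 31 32
     L  W  L  W  L  W  L  W  L  W  L  W  L  W  L  W  L  W  L  W  L  W  L  W  L  W  L  W  L  W  L  W  L
Position 32 is L, so the second player wins.

Second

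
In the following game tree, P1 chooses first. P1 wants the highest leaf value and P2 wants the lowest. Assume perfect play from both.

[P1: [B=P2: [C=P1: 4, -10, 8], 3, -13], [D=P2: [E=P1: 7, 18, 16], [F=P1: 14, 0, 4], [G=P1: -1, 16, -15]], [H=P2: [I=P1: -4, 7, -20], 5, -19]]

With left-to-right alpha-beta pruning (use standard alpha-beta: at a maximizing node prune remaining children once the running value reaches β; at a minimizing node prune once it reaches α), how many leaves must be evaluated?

C [α=-∞,β=+∞]: v=8
B [α=-∞,β=+∞]: v=-13
E [α=-13,β=+∞]: v=18
F [α=-13,β=18]: v=14
G [α=-13,β=14]: v=16 after child 2 ≥ β → β-cutoff, skip 1
D [α=-13,β=+∞]: v=14
I [α=14,β=+∞]: v=7
H [α=14,β=+∞]: v=7 after child 1 ≤ α → α-cutoff, skip 2
Root [α=-∞,β=+∞]: v=14
Leaves evaluated: 16 of 19.

16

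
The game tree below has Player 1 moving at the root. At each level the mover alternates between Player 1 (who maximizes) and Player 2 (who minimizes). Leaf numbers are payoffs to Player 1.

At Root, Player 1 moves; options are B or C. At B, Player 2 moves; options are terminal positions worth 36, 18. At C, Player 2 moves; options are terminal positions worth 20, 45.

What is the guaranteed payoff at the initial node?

B (Player 2): min(36, 18) = 18
C (Player 2): min(20, 45) = 20
Root (Player 1): max(18, 20) = 20

20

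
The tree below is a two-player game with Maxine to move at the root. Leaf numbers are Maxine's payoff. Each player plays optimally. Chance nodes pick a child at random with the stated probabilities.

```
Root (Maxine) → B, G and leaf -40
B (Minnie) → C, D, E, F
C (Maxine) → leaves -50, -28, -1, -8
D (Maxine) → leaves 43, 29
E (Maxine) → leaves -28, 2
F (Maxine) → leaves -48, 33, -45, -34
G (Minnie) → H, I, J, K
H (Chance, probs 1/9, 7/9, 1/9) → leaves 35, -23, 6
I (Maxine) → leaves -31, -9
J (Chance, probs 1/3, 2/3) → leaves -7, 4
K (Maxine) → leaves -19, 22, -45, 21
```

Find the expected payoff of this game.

-1

C (Maxine): max(-50, -28, -1, -8) = -1
D (Maxine): max(43, 29) = 43
E (Maxine): max(-28, 2) = 2
F (Maxine): max(-48, 33, -45, -34) = 33
B (Minnie): min(-1, 43, 2, 33) = -1
H (Chance): 1/9·35 + 7/9·-23 + 1/9·6 = -13.33
I (Maxine): max(-31, -9) = -9
J (Chance): 1/3·-7 + 2/3·4 = 0.33
K (Maxine): max(-19, 22, -45, 21) = 22
G (Minnie): min(-13.33, -9, 0.33, 22) = -13.33
Root (Maxine): max(-1, -13.33, -40) = -1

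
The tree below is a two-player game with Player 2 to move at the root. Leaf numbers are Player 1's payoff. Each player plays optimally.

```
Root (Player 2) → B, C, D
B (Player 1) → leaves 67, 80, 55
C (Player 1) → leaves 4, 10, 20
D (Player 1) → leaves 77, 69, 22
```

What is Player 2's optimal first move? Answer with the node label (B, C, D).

C

B (Player 1): max(67, 80, 55) = 80
C (Player 1): max(4, 10, 20) = 20
D (Player 1): max(77, 69, 22) = 77
Root (Player 2): min(80, 20, 77) = 20
Player 2 picks the child with the lowest value: C (value 20).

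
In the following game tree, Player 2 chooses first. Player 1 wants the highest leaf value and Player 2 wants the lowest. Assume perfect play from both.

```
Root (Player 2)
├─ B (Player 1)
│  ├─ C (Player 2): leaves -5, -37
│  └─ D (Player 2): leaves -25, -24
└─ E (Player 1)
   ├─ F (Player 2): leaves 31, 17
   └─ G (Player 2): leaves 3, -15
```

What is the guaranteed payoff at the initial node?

C (Player 2): min(-5, -37) = -37
D (Player 2): min(-25, -24) = -25
B (Player 1): max(-37, -25) = -25
F (Player 2): min(31, 17) = 17
G (Player 2): min(3, -15) = -15
E (Player 1): max(17, -15) = 17
Root (Player 2): min(-25, 17) = -25

-25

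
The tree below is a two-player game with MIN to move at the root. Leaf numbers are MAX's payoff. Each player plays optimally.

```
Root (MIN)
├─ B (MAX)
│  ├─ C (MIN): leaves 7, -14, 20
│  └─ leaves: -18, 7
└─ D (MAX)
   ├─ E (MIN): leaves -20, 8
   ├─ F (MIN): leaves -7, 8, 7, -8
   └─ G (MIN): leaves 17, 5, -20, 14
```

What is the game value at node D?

-8

E: min(-20, 8) = -20
F: min(-7, 8, 7, -8) = -8
G: min(17, 5, -20, 14) = -20
D: max(-20, -8, -20) = -8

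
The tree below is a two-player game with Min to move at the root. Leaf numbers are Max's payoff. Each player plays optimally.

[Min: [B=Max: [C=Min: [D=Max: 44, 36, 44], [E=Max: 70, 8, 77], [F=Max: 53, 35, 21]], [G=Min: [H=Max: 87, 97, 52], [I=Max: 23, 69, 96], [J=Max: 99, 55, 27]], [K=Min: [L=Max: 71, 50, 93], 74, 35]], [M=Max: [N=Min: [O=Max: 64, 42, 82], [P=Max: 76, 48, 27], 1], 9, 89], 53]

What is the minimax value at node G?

96

H: max(87, 97, 52) = 97
I: max(23, 69, 96) = 96
J: max(99, 55, 27) = 99
G: min(97, 96, 99) = 96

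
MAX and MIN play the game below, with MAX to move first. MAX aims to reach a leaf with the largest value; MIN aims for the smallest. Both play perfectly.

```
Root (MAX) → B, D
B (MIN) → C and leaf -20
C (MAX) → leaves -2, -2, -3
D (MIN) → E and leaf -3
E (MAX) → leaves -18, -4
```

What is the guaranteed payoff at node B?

C: max(-2, -2, -3) = -2
B: min(-2, -20) = -20

-20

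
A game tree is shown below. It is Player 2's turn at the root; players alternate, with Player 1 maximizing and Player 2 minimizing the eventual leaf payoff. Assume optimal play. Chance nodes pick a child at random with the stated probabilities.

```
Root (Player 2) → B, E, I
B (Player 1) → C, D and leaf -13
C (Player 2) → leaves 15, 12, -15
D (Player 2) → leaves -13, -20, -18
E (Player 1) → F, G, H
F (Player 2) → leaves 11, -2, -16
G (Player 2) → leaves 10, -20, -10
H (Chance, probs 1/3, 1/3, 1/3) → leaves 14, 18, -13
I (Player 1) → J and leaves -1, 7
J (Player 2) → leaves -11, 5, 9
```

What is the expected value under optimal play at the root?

C (Player 2): min(15, 12, -15) = -15
D (Player 2): min(-13, -20, -18) = -20
B (Player 1): max(-15, -20, -13) = -13
F (Player 2): min(11, -2, -16) = -16
G (Player 2): min(10, -20, -10) = -20
H (Chance): 1/3·14 + 1/3·18 + 1/3·-13 = 6.33
E (Player 1): max(-16, -20, 6.33) = 6.33
J (Player 2): min(-11, 5, 9) = -11
I (Player 1): max(-11, -1, 7) = 7
Root (Player 2): min(-13, 6.33, 7) = -13

-13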